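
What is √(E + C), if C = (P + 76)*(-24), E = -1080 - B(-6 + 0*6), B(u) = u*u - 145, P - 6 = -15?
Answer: I*√2579 ≈ 50.784*I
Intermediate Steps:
P = -9 (P = 6 - 15 = -9)
B(u) = -145 + u² (B(u) = u² - 145 = -145 + u²)
E = -971 (E = -1080 - (-145 + (-6 + 0*6)²) = -1080 - (-145 + (-6 + 0)²) = -1080 - (-145 + (-6)²) = -1080 - (-145 + 36) = -1080 - 1*(-109) = -1080 + 109 = -971)
C = -1608 (C = (-9 + 76)*(-24) = 67*(-24) = -1608)
√(E + C) = √(-971 - 1608) = √(-2579) = I*√2579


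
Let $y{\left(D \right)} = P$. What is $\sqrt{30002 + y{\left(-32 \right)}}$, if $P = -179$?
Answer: $\sqrt{29823} \approx 172.69$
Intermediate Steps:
$y{\left(D \right)} = -179$
$\sqrt{30002 + y{\left(-32 \right)}} = \sqrt{30002 - 179} = \sqrt{29823}$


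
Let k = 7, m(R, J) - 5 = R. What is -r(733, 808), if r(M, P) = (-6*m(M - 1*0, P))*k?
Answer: 30996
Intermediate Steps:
m(R, J) = 5 + R
r(M, P) = -210 - 42*M (r(M, P) = -6*(5 + (M - 1*0))*7 = -6*(5 + (M + 0))*7 = -6*(5 + M)*7 = (-30 - 6*M)*7 = -210 - 42*M)
-r(733, 808) = -(-210 - 42*733) = -(-210 - 30786) = -1*(-30996) = 30996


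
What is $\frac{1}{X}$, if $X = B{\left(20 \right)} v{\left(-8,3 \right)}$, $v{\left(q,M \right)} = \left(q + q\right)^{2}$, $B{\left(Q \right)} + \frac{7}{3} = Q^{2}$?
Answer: $\frac{3}{305408} \approx 9.8229 \cdot 10^{-6}$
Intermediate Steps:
$B{\left(Q \right)} = - \frac{7}{3} + Q^{2}$
$v{\left(q,M \right)} = 4 q^{2}$ ($v{\left(q,M \right)} = \left(2 q\right)^{2} = 4 q^{2}$)
$X = \frac{305408}{3}$ ($X = \left(- \frac{7}{3} + 20^{2}\right) 4 \left(-8\right)^{2} = \left(- \frac{7}{3} + 400\right) 4 \cdot 64 = \frac{1193}{3} \cdot 256 = \frac{305408}{3} \approx 1.018 \cdot 10^{5}$)
$\frac{1}{X} = \frac{1}{\frac{305408}{3}} = \frac{3}{305408}$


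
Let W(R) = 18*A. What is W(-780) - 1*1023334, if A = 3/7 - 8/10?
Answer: -35816924/35 ≈ -1.0233e+6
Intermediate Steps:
A = -13/35 (A = 3*(⅐) - 8*⅒ = 3/7 - ⅘ = -13/35 ≈ -0.37143)
W(R) = -234/35 (W(R) = 18*(-13/35) = -234/35)
W(-780) - 1*1023334 = -234/35 - 1*1023334 = -234/35 - 1023334 = -35816924/35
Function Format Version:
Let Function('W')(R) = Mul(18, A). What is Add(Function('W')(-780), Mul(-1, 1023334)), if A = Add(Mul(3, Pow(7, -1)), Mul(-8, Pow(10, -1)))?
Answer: Rational(-35816924, 35) ≈ -1.0233e+6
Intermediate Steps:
A = Rational(-13, 35) (A = Add(Mul(3, Rational(1, 7)), Mul(-8, Rational(1, 10))) = Add(Rational(3, 7), Rational(-4, 5)) = Rational(-13, 35) ≈ -0.37143)
Function('W')(R) = Rational(-234, 35) (Function('W')(R) = Mul(18, Rational(-13, 35)) = Rational(-234, 35))
Add(Function('W')(-780), Mul(-1, 1023334)) = Add(Rational(-234, 35), Mul(-1, 1023334)) = Add(Rational(-234, 35), -1023334) = Rational(-35816924, 35)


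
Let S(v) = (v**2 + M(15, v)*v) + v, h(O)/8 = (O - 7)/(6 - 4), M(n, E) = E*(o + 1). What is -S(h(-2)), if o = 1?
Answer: -3852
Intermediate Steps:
M(n, E) = 2*E (M(n, E) = E*(1 + 1) = E*2 = 2*E)
h(O) = -28 + 4*O (h(O) = 8*((O - 7)/(6 - 4)) = 8*((-7 + O)/2) = 8*((-7 + O)*(1/2)) = 8*(-7/2 + O/2) = -28 + 4*O)
S(v) = v + 3*v**2 (S(v) = (v**2 + (2*v)*v) + v = (v**2 + 2*v**2) + v = 3*v**2 + v = v + 3*v**2)
-S(h(-2)) = -(-28 + 4*(-2))*(1 + 3*(-28 + 4*(-2))) = -(-28 - 8)*(1 + 3*(-28 - 8)) = -(-36)*(1 + 3*(-36)) = -(-36)*(1 - 108) = -(-36)*(-107) = -1*3852 = -3852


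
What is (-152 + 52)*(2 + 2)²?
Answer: -1600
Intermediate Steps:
(-152 + 52)*(2 + 2)² = -100*4² = -100*16 = -1600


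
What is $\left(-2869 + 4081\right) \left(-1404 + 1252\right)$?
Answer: $-184224$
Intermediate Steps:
$\left(-2869 + 4081\right) \left(-1404 + 1252\right) = 1212 \left(-152\right) = -184224$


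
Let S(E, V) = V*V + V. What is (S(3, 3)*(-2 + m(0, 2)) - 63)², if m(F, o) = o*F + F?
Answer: 7569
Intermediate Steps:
S(E, V) = V + V² (S(E, V) = V² + V = V + V²)
m(F, o) = F + F*o (m(F, o) = F*o + F = F + F*o)
(S(3, 3)*(-2 + m(0, 2)) - 63)² = ((3*(1 + 3))*(-2 + 0*(1 + 2)) - 63)² = ((3*4)*(-2 + 0*3) - 63)² = (12*(-2 + 0) - 63)² = (12*(-2) - 63)² = (-24 - 63)² = (-87)² = 7569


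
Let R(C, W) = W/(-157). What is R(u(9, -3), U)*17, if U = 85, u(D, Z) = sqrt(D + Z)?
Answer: -1445/157 ≈ -9.2038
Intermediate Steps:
R(C, W) = -W/157 (R(C, W) = W*(-1/157) = -W/157)
R(u(9, -3), U)*17 = -1/157*85*17 = -85/157*17 = -1445/157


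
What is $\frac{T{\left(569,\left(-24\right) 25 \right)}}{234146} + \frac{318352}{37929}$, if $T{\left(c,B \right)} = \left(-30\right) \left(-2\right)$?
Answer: $\frac{37271561566}{4440461817} \approx 8.3936$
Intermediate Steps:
$T{\left(c,B \right)} = 60$
$\frac{T{\left(569,\left(-24\right) 25 \right)}}{234146} + \frac{318352}{37929} = \frac{60}{234146} + \frac{318352}{37929} = 60 \cdot \frac{1}{234146} + 318352 \cdot \frac{1}{37929} = \frac{30}{117073} + \frac{318352}{37929} = \frac{37271561566}{4440461817}$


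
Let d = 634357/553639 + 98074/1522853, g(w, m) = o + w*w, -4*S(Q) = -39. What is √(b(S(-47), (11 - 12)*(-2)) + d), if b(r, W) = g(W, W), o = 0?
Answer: 5*√148143786570098748880201/843110812067 ≈ 2.2826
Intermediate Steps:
S(Q) = 39/4 (S(Q) = -¼*(-39) = 39/4)
g(w, m) = w² (g(w, m) = 0 + w*w = 0 + w² = w²)
b(r, W) = W²
d = 1020330051807/843110812067 (d = 634357*(1/553639) + 98074*(1/1522853) = 634357/553639 + 98074/1522853 = 1020330051807/843110812067 ≈ 1.2102)
√(b(S(-47), (11 - 12)*(-2)) + d) = √(((11 - 12)*(-2))² + 1020330051807/843110812067) = √((-1*(-2))² + 1020330051807/843110812067) = √(2² + 1020330051807/843110812067) = √(4 + 1020330051807/843110812067) = √(4392773300075/843110812067) = 5*√148143786570098748880201/843110812067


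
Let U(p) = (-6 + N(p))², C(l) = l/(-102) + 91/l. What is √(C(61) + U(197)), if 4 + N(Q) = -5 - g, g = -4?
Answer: √4718907906/6222 ≈ 11.041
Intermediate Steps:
N(Q) = -5 (N(Q) = -4 + (-5 - 1*(-4)) = -4 + (-5 + 4) = -4 - 1 = -5)
C(l) = 91/l - l/102 (C(l) = l*(-1/102) + 91/l = -l/102 + 91/l = 91/l - l/102)
U(p) = 121 (U(p) = (-6 - 5)² = (-11)² = 121)
√(C(61) + U(197)) = √((91/61 - 1/102*61) + 121) = √((91*(1/61) - 61/102) + 121) = √((91/61 - 61/102) + 121) = √(5561/6222 + 121) = √(758423/6222) = √4718907906/6222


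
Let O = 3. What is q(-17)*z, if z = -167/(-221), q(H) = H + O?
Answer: -2338/221 ≈ -10.579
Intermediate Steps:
q(H) = 3 + H (q(H) = H + 3 = 3 + H)
z = 167/221 (z = -167*(-1/221) = 167/221 ≈ 0.75566)
q(-17)*z = (3 - 17)*(167/221) = -14*167/221 = -2338/221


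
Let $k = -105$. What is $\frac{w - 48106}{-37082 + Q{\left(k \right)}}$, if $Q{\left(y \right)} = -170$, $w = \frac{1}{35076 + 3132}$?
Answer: $\frac{1838034047}{1423324416} \approx 1.2914$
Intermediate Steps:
$w = \frac{1}{38208} \approx 2.6173 \cdot 10^{-5}$
$\frac{w - 48106}{-37082 + Q{\left(k \right)}} = \frac{\frac{1}{38208} - 48106}{-37082 - 170} = - \frac{1838034047}{38208 \left(-37252\right)} = \left(- \frac{1838034047}{38208}\right) \left(- \frac{1}{37252}\right) = \frac{1838034047}{1423324416}$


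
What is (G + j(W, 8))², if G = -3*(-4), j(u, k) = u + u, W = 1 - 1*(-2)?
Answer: 324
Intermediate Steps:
W = 3 (W = 1 + 2 = 3)
j(u, k) = 2*u
G = 12
(G + j(W, 8))² = (12 + 2*3)² = (12 + 6)² = 18² = 324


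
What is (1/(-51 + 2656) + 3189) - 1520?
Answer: 4347746/2605 ≈ 1669.0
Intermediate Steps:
(1/(-51 + 2656) + 3189) - 1520 = (1/2605 + 3189) - 1520 = 8307346/2605 - 1520 = 4347746/2605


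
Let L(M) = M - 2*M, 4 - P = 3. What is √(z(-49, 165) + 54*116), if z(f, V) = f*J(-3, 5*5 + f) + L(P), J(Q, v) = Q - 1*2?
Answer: 2*√1627 ≈ 80.672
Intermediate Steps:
J(Q, v) = -2 + Q (J(Q, v) = Q - 2 = -2 + Q)
P = 1 (P = 4 - 1*3 = 4 - 3 = 1)
L(M) = -M
z(f, V) = -1 - 5*f (z(f, V) = f*(-2 - 3) - 1*1 = f*(-5) - 1 = -5*f - 1 = -1 - 5*f)
√(z(-49, 165) + 54*116) = √((-1 - 5*(-49)) + 54*116) = √((-1 + 245) + 6264) = √(244 + 6264) = √6508 = 2*√1627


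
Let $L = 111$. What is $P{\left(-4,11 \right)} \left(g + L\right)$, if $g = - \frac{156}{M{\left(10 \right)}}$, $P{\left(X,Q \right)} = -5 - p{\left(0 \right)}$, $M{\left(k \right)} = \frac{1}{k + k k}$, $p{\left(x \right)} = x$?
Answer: $85245$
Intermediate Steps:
$M{\left(k \right)} = \frac{1}{k + k^{2}}$
$P{\left(X,Q \right)} = -5$ ($P{\left(X,Q \right)} = -5 - 0 = -5 + 0 = -5$)
$g = -17160$ ($g = - \frac{156}{\frac{1}{10} \frac{1}{1 + 10}} = - \frac{156}{\frac{1}{10} \cdot \frac{1}{11}} = - 156 \frac{1}{\frac{1}{110}} = \left(-156\right) 110 = -17160$)
$P{\left(-4,11 \right)} \left(g + L\right) = - 5 \left(-17160 + 111\right) = \left(-5\right) \left(-17049\right) = 85245$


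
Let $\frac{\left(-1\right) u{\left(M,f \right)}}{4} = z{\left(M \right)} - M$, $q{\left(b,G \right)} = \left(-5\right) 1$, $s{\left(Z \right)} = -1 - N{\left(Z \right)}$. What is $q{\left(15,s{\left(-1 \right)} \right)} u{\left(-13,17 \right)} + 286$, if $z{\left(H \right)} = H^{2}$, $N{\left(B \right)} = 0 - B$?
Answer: $3926$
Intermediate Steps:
$N{\left(B \right)} = - B$
$s{\left(Z \right)} = -1 + Z$ ($s{\left(Z \right)} = -1 - - Z = -1 + Z$)
$q{\left(b,G \right)} = -5$
$u{\left(M,f \right)} = - 4 M^{2} + 4 M$ ($u{\left(M,f \right)} = - 4 \left(M^{2} - M\right) = - 4 M^{2} + 4 M$)
$q{\left(15,s{\left(-1 \right)} \right)} u{\left(-13,17 \right)} + 286 = - 5 \cdot 4 \left(-13\right) \left(1 - -13\right) + 286 = - 5 \cdot 4 \left(-13\right) \left(1 + 13\right) + 286 = - 5 \cdot 4 \left(-13\right) 14 + 286 = \left(-5\right) \left(-728\right) + 286 = 3640 + 286 = 3926$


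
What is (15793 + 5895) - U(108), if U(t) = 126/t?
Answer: 130121/6 ≈ 21687.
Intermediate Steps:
(15793 + 5895) - U(108) = (15793 + 5895) - 126/108 = 21688 - 126/108 = 21688 - 1*7/6 = 21688 - 7/6 = 130121/6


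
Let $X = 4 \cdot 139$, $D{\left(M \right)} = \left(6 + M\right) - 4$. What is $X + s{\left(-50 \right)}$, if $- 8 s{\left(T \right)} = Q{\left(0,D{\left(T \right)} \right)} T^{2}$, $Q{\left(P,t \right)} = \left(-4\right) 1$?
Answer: $1806$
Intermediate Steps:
$D{\left(M \right)} = 2 + M$
$Q{\left(P,t \right)} = -4$
$s{\left(T \right)} = \frac{T^{2}}{2}$ ($s{\left(T \right)} = - \frac{\left(-4\right) T^{2}}{8} = \frac{T^{2}}{2}$)
$X = 556$
$X + s{\left(-50 \right)} = 556 + \frac{\left(-50\right)^{2}}{2} = 556 + \frac{1}{2} \cdot 2500 = 556 + 1250 = 1806$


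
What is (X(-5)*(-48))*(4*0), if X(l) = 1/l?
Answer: 0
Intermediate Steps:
(X(-5)*(-48))*(4*0) = (-48/(-5))*(4*0) = -⅕*(-48)*0 = (48/5)*0 = 0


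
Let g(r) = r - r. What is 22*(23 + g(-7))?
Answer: 506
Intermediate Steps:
g(r) = 0
22*(23 + g(-7)) = 22*(23 + 0) = 22*23 = 506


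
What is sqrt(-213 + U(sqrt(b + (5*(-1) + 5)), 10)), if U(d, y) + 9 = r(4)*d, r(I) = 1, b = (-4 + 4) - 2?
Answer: sqrt(-222 + I*sqrt(2)) ≈ 0.04746 + 14.9*I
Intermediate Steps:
b = -2 (b = 0 - 2 = -2)
U(d, y) = -9 + d (U(d, y) = -9 + 1*d = -9 + d)
sqrt(-213 + U(sqrt(b + (5*(-1) + 5)), 10)) = sqrt(-213 + (-9 + sqrt(-2 + (5*(-1) + 5)))) = sqrt(-213 + (-9 + sqrt(-2 + (-5 + 5)))) = sqrt(-213 + (-9 + sqrt(-2 + 0))) = sqrt(-213 + (-9 + sqrt(-2))) = sqrt(-213 + (-9 + I*sqrt(2))) = sqrt(-222 + I*sqrt(2))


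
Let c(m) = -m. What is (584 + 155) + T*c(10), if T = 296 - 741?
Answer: 5189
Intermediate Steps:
T = -445
(584 + 155) + T*c(10) = (584 + 155) - (-445)*10 = 739 - 445*(-10) = 739 + 4450 = 5189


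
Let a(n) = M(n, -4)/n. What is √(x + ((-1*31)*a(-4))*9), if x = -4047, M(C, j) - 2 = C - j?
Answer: I*√15630/2 ≈ 62.51*I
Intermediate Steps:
M(C, j) = 2 + C - j (M(C, j) = 2 + (C - j) = 2 + C - j)
a(n) = (6 + n)/n (a(n) = (2 + n - 1*(-4))/n = (2 + n + 4)/n = (6 + n)/n)
√(x + ((-1*31)*a(-4))*9) = √(-4047 + ((-1*31)*((6 - 4)/(-4)))*9) = √(-4047 - (-31)*2/4*9) = √(-4047 - 31*(-½)*9) = √(-4047 + (31/2)*9) = √(-4047 + 279/2) = √(-7815/2) = I*√15630/2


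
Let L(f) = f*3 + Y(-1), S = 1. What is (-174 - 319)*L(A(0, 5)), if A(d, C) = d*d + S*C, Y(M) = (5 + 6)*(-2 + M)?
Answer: 8874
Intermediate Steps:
Y(M) = -22 + 11*M (Y(M) = 11*(-2 + M) = -22 + 11*M)
A(d, C) = C + d² (A(d, C) = d*d + 1*C = d² + C = C + d²)
L(f) = -33 + 3*f (L(f) = f*3 + (-22 + 11*(-1)) = 3*f + (-22 - 11) = 3*f - 33 = -33 + 3*f)
(-174 - 319)*L(A(0, 5)) = (-174 - 319)*(-33 + 3*(5 + 0²)) = -493*(-33 + 3*(5 + 0)) = -493*(-33 + 3*5) = -493*(-33 + 15) = -493*(-18) = 8874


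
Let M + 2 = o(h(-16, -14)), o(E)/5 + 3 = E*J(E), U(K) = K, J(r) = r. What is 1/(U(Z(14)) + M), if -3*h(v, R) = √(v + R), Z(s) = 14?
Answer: -3/59 ≈ -0.050847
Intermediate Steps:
h(v, R) = -√(R + v)/3 (h(v, R) = -√(v + R)/3 = -√(R + v)/3)
o(E) = -15 + 5*E² (o(E) = -15 + 5*(E*E) = -15 + 5*E²)
M = -101/3 (M = -2 + (-15 + 5*(-√(-14 - 16)/3)²) = -2 + (-15 + 5*(-I*√30/3)²) = -2 + (-15 + 5*(-10/3)) = -2 + (-15 - 50/3) = -2 - 95/3 = -101/3 ≈ -33.667)
1/(U(Z(14)) + M) = 1/(14 - 101/3) = 1/(-59/3) = -3/59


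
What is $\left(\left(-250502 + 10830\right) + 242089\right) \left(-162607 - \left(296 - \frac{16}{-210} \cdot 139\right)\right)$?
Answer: $- \frac{41345025559}{105} \approx -3.9376 \cdot 10^{8}$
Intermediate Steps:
$\left(\left(-250502 + 10830\right) + 242089\right) \left(-162607 - \left(296 - \frac{16}{-210} \cdot 139\right)\right) = \left(-239672 + 242089\right) \left(-162607 - \left(296 - 16 \left(- \frac{1}{210}\right) 139\right)\right) = 2417 \left(-162607 - \frac{32192}{105}\right) = 2417 \left(- \frac{17105927}{105}\right) = - \frac{41345025559}{105}$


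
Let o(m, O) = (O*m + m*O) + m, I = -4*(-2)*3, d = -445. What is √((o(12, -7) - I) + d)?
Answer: 25*I ≈ 25.0*I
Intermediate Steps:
I = 24 (I = 8*3 = 24)
o(m, O) = m + 2*O*m (o(m, O) = (O*m + O*m) + m = 2*O*m + m = m + 2*O*m)
√((o(12, -7) - I) + d) = √((12*(1 + 2*(-7)) - 1*24) - 445) = √((12*(1 - 14) - 24) - 445) = √((12*(-13) - 24) - 445) = √((-156 - 24) - 445) = √(-180 - 445) = √(-625) = 25*I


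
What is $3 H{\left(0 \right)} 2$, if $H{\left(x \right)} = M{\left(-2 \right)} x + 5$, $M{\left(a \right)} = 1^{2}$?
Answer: $30$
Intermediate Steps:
$M{\left(a \right)} = 1$
$H{\left(x \right)} = 5 + x$ ($H{\left(x \right)} = 1 x + 5 = x + 5 = 5 + x$)
$3 H{\left(0 \right)} 2 = 3 \left(5 + 0\right) 2 = 3 \cdot 5 \cdot 2 = 15 \cdot 2 = 30$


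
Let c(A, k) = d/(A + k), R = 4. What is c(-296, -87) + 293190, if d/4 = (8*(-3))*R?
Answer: 112292154/383 ≈ 2.9319e+5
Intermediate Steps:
d = -384 (d = 4*((8*(-3))*4) = 4*(-24*4) = 4*(-96) = -384)
c(A, k) = -384/(A + k)
c(-296, -87) + 293190 = -384/(-296 - 87) + 293190 = -384/(-383) + 293190 = -384*(-1/383) + 293190 = 384/383 + 293190 = 112292154/383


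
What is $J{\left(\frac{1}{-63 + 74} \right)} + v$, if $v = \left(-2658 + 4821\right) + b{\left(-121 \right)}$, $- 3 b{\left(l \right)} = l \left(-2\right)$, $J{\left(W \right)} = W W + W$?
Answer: $\frac{755923}{363} \approx 2082.4$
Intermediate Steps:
$J{\left(W \right)} = W + W^{2}$ ($J{\left(W \right)} = W^{2} + W = W + W^{2}$)
$b{\left(l \right)} = \frac{2 l}{3}$ ($b{\left(l \right)} = - \frac{l \left(-2\right)}{3} = - \frac{\left(-2\right) l}{3} = \frac{2 l}{3}$)
$v = \frac{6247}{3}$ ($v = \left(-2658 + 4821\right) + \frac{2}{3} \left(-121\right) = 2163 - \frac{242}{3} = \frac{6247}{3} \approx 2082.3$)
$J{\left(\frac{1}{-63 + 74} \right)} + v = \frac{1 + \frac{1}{-63 + 74}}{-63 + 74} + \frac{6247}{3} = \frac{1 + \frac{1}{11}}{11} + \frac{6247}{3} = \frac{1}{11} \cdot \frac{12}{11} + \frac{6247}{3} = \frac{12}{121} + \frac{6247}{3} = \frac{755923}{363}$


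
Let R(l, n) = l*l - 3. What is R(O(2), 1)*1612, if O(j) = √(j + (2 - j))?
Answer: -1612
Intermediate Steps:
O(j) = √2
R(l, n) = -3 + l² (R(l, n) = l² - 3 = -3 + l²)
R(O(2), 1)*1612 = (-3 + (√2)²)*1612 = (-3 + 2)*1612 = -1*1612 = -1612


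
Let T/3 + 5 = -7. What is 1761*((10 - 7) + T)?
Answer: -58113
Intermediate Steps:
T = -36 (T = -15 + 3*(-7) = -15 - 21 = -36)
1761*((10 - 7) + T) = 1761*((10 - 7) - 36) = 1761*(3 - 36) = 1761*(-33) = -58113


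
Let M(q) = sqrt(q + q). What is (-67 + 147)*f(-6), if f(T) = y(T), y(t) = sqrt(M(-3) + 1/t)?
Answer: 40*sqrt(-6 + 36*I*sqrt(6))/3 ≈ 85.575 + 91.596*I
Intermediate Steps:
M(q) = sqrt(2)*sqrt(q) (M(q) = sqrt(2*q) = sqrt(2)*sqrt(q))
y(t) = sqrt(1/t + I*sqrt(6)) (y(t) = sqrt(sqrt(2)*sqrt(-3) + 1/t) = sqrt(sqrt(2)*(I*sqrt(3)) + 1/t) = sqrt(I*sqrt(6) + 1/t) = sqrt(1/t + I*sqrt(6)))
f(T) = sqrt(1/T + I*sqrt(6))
(-67 + 147)*f(-6) = (-67 + 147)*sqrt(1/(-6) + I*sqrt(6)) = 80*sqrt(-1/6 + I*sqrt(6))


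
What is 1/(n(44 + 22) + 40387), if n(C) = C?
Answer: 1/40453 ≈ 2.4720e-5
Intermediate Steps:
1/(n(44 + 22) + 40387) = 1/((44 + 22) + 40387) = 1/(66 + 40387) = 1/40453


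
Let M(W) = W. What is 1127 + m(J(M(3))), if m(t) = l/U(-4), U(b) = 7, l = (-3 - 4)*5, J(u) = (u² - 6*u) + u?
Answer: 1122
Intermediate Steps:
J(u) = u² - 5*u
l = -35 (l = -7*5 = -35)
m(t) = -5 (m(t) = -35/7 = -35*⅐ = -5)
1127 + m(J(M(3))) = 1127 - 5 = 1122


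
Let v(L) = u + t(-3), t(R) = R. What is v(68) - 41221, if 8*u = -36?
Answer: -82457/2 ≈ -41229.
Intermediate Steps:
u = -9/2 (u = (1/8)*(-36) = -9/2 ≈ -4.5000)
v(L) = -15/2 (v(L) = -9/2 - 3 = -15/2)
v(68) - 41221 = -15/2 - 41221 = -82457/2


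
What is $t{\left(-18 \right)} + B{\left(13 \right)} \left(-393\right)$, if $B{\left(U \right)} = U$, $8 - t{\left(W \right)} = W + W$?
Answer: $-5065$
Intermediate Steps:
$t{\left(W \right)} = 8 - 2 W$ ($t{\left(W \right)} = 8 - \left(W + W\right) = 8 - 2 W$)
$t{\left(-18 \right)} + B{\left(13 \right)} \left(-393\right) = \left(8 - -36\right) + 13 \left(-393\right) = \left(8 + 36\right) - 5109 = 44 - 5109 = -5065$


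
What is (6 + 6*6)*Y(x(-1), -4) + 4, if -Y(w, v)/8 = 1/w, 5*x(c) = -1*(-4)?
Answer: -416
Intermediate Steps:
x(c) = 4/5 (x(c) = (-1*(-4))/5 = (1/5)*4 = 4/5)
Y(w, v) = -8/w
(6 + 6*6)*Y(x(-1), -4) + 4 = (6 + 6*6)*(-8/4/5) + 4 = (6 + 36)*(-8*5/4) + 4 = 42*(-10) + 4 = -420 + 4 = -416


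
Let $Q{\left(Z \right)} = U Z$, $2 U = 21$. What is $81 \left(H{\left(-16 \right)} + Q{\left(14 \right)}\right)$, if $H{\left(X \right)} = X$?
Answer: $10611$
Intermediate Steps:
$U = \frac{21}{2}$ ($U = \frac{1}{2} \cdot 21 = \frac{21}{2} \approx 10.5$)
$Q{\left(Z \right)} = \frac{21 Z}{2}$
$81 \left(H{\left(-16 \right)} + Q{\left(14 \right)}\right) = 81 \left(-16 + \frac{21}{2} \cdot 14\right) = 81 \left(-16 + 147\right) = 81 \cdot 131 = 10611$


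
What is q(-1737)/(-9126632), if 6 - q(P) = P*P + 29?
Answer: 377149/1140829 ≈ 0.33059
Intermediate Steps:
q(P) = -23 - P² (q(P) = 6 - (P*P + 29) = 6 - (P² + 29) = 6 - (29 + P²) = 6 + (-29 - P²) = -23 - P²)
q(-1737)/(-9126632) = (-23 - 1*(-1737)²)/(-9126632) = (-23 - 1*3017169)*(-1/9126632) = (-23 - 3017169)*(-1/9126632) = -3017192*(-1/9126632) = 377149/1140829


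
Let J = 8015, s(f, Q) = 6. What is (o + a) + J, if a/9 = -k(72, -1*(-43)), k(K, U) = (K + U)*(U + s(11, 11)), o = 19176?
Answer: -23524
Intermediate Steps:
k(K, U) = (6 + U)*(K + U) (k(K, U) = (K + U)*(U + 6) = (K + U)*(6 + U) = (6 + U)*(K + U))
a = -50715 (a = 9*(-((-1*(-43))² + 6*72 + 6*(-1*(-43)) + 72*(-1*(-43)))) = 9*(-(43² + 432 + 6*43 + 72*43)) = 9*(-(1849 + 432 + 258 + 3096)) = 9*(-1*5635) = 9*(-5635) = -50715)
(o + a) + J = (19176 - 50715) + 8015 = -31539 + 8015 = -23524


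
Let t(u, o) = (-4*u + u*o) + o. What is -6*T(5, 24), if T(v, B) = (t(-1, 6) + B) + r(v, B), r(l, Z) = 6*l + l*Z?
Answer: -1068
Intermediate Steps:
r(l, Z) = 6*l + Z*l
t(u, o) = o - 4*u + o*u (t(u, o) = (-4*u + o*u) + o = o - 4*u + o*u)
T(v, B) = 4 + B + v*(6 + B) (T(v, B) = ((6 - 4*(-1) + 6*(-1)) + B) + v*(6 + B) = ((6 + 4 - 6) + B) + v*(6 + B) = (4 + B) + v*(6 + B) = 4 + B + v*(6 + B))
-6*T(5, 24) = -6*(4 + 24 + 5*(6 + 24)) = -6*(4 + 24 + 5*30) = -6*(4 + 24 + 150) = -6*178 = -1068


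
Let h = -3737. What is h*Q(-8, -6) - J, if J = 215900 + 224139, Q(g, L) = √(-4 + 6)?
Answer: -440039 - 3737*√2 ≈ -4.4532e+5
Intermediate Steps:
Q(g, L) = √2
J = 440039
h*Q(-8, -6) - J = -3737*√2 - 1*440039 = -3737*√2 - 440039 = -440039 - 3737*√2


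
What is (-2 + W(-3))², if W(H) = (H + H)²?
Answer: 1156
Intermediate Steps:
W(H) = 4*H² (W(H) = (2*H)² = 4*H²)
(-2 + W(-3))² = (-2 + 4*(-3)²)² = (-2 + 4*9)² = (-2 + 36)² = 34² = 1156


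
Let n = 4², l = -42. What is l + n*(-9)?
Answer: -186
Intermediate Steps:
n = 16
l + n*(-9) = -42 + 16*(-9) = -42 - 144 = -186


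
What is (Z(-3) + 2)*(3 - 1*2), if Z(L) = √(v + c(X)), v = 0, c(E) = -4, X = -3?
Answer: 2 + 2*I ≈ 2.0 + 2.0*I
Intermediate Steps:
Z(L) = 2*I (Z(L) = √(0 - 4) = √(-4) = 2*I)
(Z(-3) + 2)*(3 - 1*2) = (2*I + 2)*(3 - 1*2) = (2 + 2*I)*(3 - 2) = (2 + 2*I)*1 = 2 + 2*I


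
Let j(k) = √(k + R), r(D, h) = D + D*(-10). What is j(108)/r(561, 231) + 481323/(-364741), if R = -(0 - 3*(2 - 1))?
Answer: -481323/364741 - √111/5049 ≈ -1.3217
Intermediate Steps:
r(D, h) = -9*D (r(D, h) = D - 10*D = -9*D)
R = 3 (R = -(0 - 3*1) = -(0 - 3) = -1*(-3) = 3)
j(k) = √(3 + k) (j(k) = √(k + 3) = √(3 + k))
j(108)/r(561, 231) + 481323/(-364741) = √(3 + 108)/((-9*561)) + 481323/(-364741) = √111/(-5049) + 481323*(-1/364741) = √111*(-1/5049) - 481323/364741 = -√111/5049 - 481323/364741 = -481323/364741 - √111/5049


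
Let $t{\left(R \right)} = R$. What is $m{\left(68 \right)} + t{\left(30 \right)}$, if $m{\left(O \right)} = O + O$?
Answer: $166$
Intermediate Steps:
$m{\left(O \right)} = 2 O$
$m{\left(68 \right)} + t{\left(30 \right)} = 2 \cdot 68 + 30 = 136 + 30 = 166$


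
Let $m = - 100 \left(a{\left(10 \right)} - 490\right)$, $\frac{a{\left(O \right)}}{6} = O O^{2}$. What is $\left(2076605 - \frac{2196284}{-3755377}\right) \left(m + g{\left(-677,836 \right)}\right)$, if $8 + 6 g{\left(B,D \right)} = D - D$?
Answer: $- \frac{12890847309060362476}{11266131} \approx -1.1442 \cdot 10^{12}$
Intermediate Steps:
$g{\left(B,D \right)} = - \frac{4}{3}$ ($g{\left(B,D \right)} = - \frac{4}{3} + \frac{D - D}{6} = - \frac{4}{3} + \frac{1}{6} \cdot 0 = - \frac{4}{3} + 0 = - \frac{4}{3}$)
$a{\left(O \right)} = 6 O^{3}$ ($a{\left(O \right)} = 6 O O^{2} = 6 O^{3}$)
$m = -551000$ ($m = - 100 \left(6 \cdot 10^{3} - 490\right) = - 100 \left(6 \cdot 1000 - 490\right) = - 100 \left(6000 - 490\right) = \left(-100\right) 5510 = -551000$)
$\left(2076605 - \frac{2196284}{-3755377}\right) \left(m + g{\left(-677,836 \right)}\right) = \left(2076605 - \frac{2196284}{-3755377}\right) \left(-551000 - \frac{4}{3}\right) = \left(2076605 - - \frac{2196284}{3755377}\right) \left(- \frac{1653004}{3}\right) = \left(2076605 + \frac{2196284}{3755377}\right) \left(- \frac{1653004}{3}\right) = \frac{7798436851369}{3755377} \left(- \frac{1653004}{3}\right) = - \frac{12890847309060362476}{11266131}$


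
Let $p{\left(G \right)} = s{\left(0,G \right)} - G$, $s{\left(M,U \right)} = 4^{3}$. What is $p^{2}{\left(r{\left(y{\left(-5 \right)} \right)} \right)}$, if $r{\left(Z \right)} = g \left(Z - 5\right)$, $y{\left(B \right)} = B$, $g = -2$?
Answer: $1936$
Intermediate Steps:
$s{\left(M,U \right)} = 64$
$r{\left(Z \right)} = 10 - 2 Z$ ($r{\left(Z \right)} = - 2 \left(Z - 5\right) = - 2 \left(-5 + Z\right) = 10 - 2 Z$)
$p{\left(G \right)} = 64 - G$
$p^{2}{\left(r{\left(y{\left(-5 \right)} \right)} \right)} = \left(64 - \left(10 - -10\right)\right)^{2} = \left(64 - \left(10 + 10\right)\right)^{2} = \left(64 - 20\right)^{2} = 44^{2} = 1936$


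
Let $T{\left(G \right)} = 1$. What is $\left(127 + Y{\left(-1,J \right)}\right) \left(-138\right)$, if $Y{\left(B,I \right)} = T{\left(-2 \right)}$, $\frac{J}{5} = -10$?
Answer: $-17664$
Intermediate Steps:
$J = -50$ ($J = 5 \left(-10\right) = -50$)
$Y{\left(B,I \right)} = 1$
$\left(127 + Y{\left(-1,J \right)}\right) \left(-138\right) = \left(127 + 1\right) \left(-138\right) = 128 \left(-138\right) = -17664$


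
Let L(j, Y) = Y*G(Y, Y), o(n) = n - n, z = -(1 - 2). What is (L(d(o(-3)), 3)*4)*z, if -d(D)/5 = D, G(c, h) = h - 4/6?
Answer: 28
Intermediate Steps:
z = 1 (z = -1*(-1) = 1)
o(n) = 0
G(c, h) = -2/3 + h (G(c, h) = h - 4*1/6 = h - 2/3 = -2/3 + h)
d(D) = -5*D
L(j, Y) = Y*(-2/3 + Y)
(L(d(o(-3)), 3)*4)*z = (((1/3)*3*(-2 + 3*3))*4)*1 = (((1/3)*3*(-2 + 9))*4)*1 = (((1/3)*3*7)*4)*1 = (7*4)*1 = 28*1 = 28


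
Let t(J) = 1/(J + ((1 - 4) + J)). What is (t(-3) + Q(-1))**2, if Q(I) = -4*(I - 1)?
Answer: 5041/81 ≈ 62.235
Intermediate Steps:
Q(I) = 4 - 4*I (Q(I) = -4*(-1 + I) = 4 - 4*I)
t(J) = 1/(-3 + 2*J) (t(J) = 1/(J + (-3 + J)) = 1/(-3 + 2*J))
(t(-3) + Q(-1))**2 = (1/(-3 + 2*(-3)) + (4 - 4*(-1)))**2 = (1/(-3 - 6) + (4 + 4))**2 = (1/(-9) + 8)**2 = (-1/9 + 8)**2 = (71/9)**2 = 5041/81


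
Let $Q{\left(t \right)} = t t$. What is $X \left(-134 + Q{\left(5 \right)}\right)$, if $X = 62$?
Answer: $-6758$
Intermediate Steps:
$Q{\left(t \right)} = t^{2}$
$X \left(-134 + Q{\left(5 \right)}\right) = 62 \left(-134 + 5^{2}\right) = 62 \left(-134 + 25\right) = 62 \left(-109\right) = -6758$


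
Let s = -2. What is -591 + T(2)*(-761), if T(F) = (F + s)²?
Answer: -591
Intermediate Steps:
T(F) = (-2 + F)² (T(F) = (F - 2)² = (-2 + F)²)
-591 + T(2)*(-761) = -591 + (-2 + 2)²*(-761) = -591 + 0²*(-761) = -591 + 0*(-761) = -591 + 0 = -591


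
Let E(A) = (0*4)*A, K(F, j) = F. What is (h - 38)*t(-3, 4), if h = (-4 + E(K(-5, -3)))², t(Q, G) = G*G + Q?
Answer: -286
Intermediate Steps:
E(A) = 0 (E(A) = 0*A = 0)
t(Q, G) = Q + G² (t(Q, G) = G² + Q = Q + G²)
h = 16 (h = (-4 + 0)² = (-4)² = 16)
(h - 38)*t(-3, 4) = (16 - 38)*(-3 + 4²) = -22*(-3 + 16) = -22*13 = -286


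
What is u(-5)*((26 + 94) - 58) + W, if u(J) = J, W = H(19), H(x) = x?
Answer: -291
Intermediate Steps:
W = 19
u(-5)*((26 + 94) - 58) + W = -5*((26 + 94) - 58) + 19 = -5*(120 - 58) + 19 = -5*62 + 19 = -310 + 19 = -291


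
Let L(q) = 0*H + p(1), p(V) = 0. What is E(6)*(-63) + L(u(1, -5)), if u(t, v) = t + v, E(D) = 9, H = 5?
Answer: -567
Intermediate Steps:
L(q) = 0 (L(q) = 0*5 + 0 = 0 + 0 = 0)
E(6)*(-63) + L(u(1, -5)) = 9*(-63) + 0 = -567 + 0 = -567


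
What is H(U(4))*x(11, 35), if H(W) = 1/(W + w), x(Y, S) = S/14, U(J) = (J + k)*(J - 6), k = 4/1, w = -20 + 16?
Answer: -1/8 ≈ -0.12500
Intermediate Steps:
w = -4
k = 4 (k = 4*1 = 4)
U(J) = (-6 + J)*(4 + J) (U(J) = (J + 4)*(J - 6) = (4 + J)*(-6 + J) = (-6 + J)*(4 + J))
x(Y, S) = S/14 (x(Y, S) = S*(1/14) = S/14)
H(W) = 1/(-4 + W) (H(W) = 1/(W - 4) = 1/(-4 + W))
H(U(4))*x(11, 35) = ((1/14)*35)/(-4 + (-24 + 4**2 - 2*4)) = (5/2)/(-4 + (-24 + 16 - 8)) = (5/2)/(-4 - 16) = (5/2)/(-20) = -1/20*5/2 = -1/8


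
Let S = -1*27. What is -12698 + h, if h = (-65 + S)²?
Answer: -4234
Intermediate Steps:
S = -27
h = 8464 (h = (-65 - 27)² = (-92)² = 8464)
-12698 + h = -12698 + 8464 = -4234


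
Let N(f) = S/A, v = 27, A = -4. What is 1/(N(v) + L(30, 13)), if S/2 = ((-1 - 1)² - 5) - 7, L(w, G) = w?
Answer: 1/34 ≈ 0.029412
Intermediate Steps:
S = -16 (S = 2*(((-1 - 1)² - 5) - 7) = 2*(((-2)² - 5) - 7) = 2*((4 - 5) - 7) = 2*(-1 - 7) = 2*(-8) = -16)
N(f) = 4 (N(f) = -16/(-4) = -16*(-¼) = 4)
1/(N(v) + L(30, 13)) = 1/(4 + 30) = 1/34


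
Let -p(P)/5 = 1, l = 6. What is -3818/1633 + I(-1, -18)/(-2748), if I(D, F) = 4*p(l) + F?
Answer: -226735/97554 ≈ -2.3242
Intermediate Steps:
p(P) = -5 (p(P) = -5*1 = -5)
I(D, F) = -20 + F (I(D, F) = 4*(-5) + F = -20 + F)
-3818/1633 + I(-1, -18)/(-2748) = -3818/1633 + (-20 - 18)/(-2748) = -3818*1/1633 - 38*(-1/2748) = -166/71 + 19/1374 = -226735/97554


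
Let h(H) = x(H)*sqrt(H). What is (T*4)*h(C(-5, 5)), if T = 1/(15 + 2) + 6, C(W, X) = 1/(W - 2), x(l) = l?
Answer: -412*I*sqrt(7)/833 ≈ -1.3086*I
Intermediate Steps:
C(W, X) = 1/(-2 + W)
h(H) = H**(3/2) (h(H) = H*sqrt(H) = H**(3/2))
T = 103/17 (T = 1/17 + 6 = 103/17 ≈ 6.0588)
(T*4)*h(C(-5, 5)) = ((103/17)*4)*(1/(-2 - 5))**(3/2) = 412*(1/(-7))**(3/2)/17 = 412*(-1/7)**(3/2)/17 = 412*(-I*sqrt(7)/49)/17 = -412*I*sqrt(7)/833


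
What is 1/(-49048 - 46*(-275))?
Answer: -1/36398 ≈ -2.7474e-5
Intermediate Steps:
1/(-49048 - 46*(-275)) = 1/(-49048 + 12650) = 1/(-36398) = -1/36398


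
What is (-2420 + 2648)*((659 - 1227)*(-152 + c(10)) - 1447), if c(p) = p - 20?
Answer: 20649732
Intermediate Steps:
c(p) = -20 + p
(-2420 + 2648)*((659 - 1227)*(-152 + c(10)) - 1447) = (-2420 + 2648)*((659 - 1227)*(-152 + (-20 + 10)) - 1447) = 228*(-568*(-152 - 10) - 1447) = 228*(-568*(-162) - 1447) = 228*(92016 - 1447) = 228*90569 = 20649732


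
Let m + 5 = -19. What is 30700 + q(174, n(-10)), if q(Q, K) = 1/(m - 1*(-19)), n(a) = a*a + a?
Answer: 153499/5 ≈ 30700.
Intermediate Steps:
m = -24 (m = -5 - 19 = -24)
n(a) = a + a**2 (n(a) = a**2 + a = a + a**2)
q(Q, K) = -1/5 (q(Q, K) = 1/(-24 - 1*(-19)) = 1/(-24 + 19) = 1/(-5) = -1/5)
30700 + q(174, n(-10)) = 30700 - 1/5 = 153499/5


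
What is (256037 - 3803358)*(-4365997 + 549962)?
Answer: 13536701092235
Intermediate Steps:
(256037 - 3803358)*(-4365997 + 549962) = -3547321*(-3816035) = 13536701092235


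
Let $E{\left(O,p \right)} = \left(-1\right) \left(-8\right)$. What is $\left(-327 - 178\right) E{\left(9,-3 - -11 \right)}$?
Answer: $-4040$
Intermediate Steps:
$E{\left(O,p \right)} = 8$
$\left(-327 - 178\right) E{\left(9,-3 - -11 \right)} = \left(-327 - 178\right) 8 = \left(-505\right) 8 = -4040$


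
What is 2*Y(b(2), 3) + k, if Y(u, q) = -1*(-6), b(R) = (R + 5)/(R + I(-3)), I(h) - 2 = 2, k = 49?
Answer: 61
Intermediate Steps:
I(h) = 4 (I(h) = 2 + 2 = 4)
b(R) = (5 + R)/(4 + R) (b(R) = (R + 5)/(R + 4) = (5 + R)/(4 + R))
Y(u, q) = 6
2*Y(b(2), 3) + k = 2*6 + 49 = 12 + 49 = 61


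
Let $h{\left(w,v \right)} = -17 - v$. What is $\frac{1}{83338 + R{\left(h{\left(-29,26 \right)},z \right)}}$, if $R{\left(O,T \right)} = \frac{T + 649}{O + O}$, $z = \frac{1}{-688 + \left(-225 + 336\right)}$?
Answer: $\frac{24811}{2067511882} \approx 1.2 \cdot 10^{-5}$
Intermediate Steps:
$z = - \frac{1}{577}$ ($z = \frac{1}{-688 + 111} = \frac{1}{-577} = - \frac{1}{577} \approx -0.0017331$)
$R{\left(O,T \right)} = \frac{649 + T}{2 O}$
$\frac{1}{83338 + R{\left(h{\left(-29,26 \right)},z \right)}} = \frac{1}{83338 + \frac{649 - \frac{1}{577}}{2 \left(-17 - 26\right)}} = \frac{1}{83338 + \frac{1}{2} \frac{1}{-17 - 26} \cdot \frac{374472}{577}} = \frac{1}{83338 + \frac{1}{2} \frac{1}{-43} \cdot \frac{374472}{577}} = \frac{1}{83338 + \frac{1}{2} \left(- \frac{1}{43}\right) \frac{374472}{577}} = \frac{1}{83338 - \frac{187236}{24811}} = \frac{1}{\frac{2067511882}{24811}} = \frac{24811}{2067511882}$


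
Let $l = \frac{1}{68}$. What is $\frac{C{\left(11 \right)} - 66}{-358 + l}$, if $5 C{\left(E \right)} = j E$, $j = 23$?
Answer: $\frac{476}{11065} \approx 0.043019$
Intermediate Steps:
$C{\left(E \right)} = \frac{23 E}{5}$
$l = \frac{1}{68} \approx 0.014706$
$\frac{C{\left(11 \right)} - 66}{-358 + l} = \frac{\frac{23}{5} \cdot 11 - 66}{-358 + \frac{1}{68}} = \frac{\frac{253}{5} - 66}{- \frac{24343}{68}} = \left(- \frac{77}{5}\right) \left(- \frac{68}{24343}\right) = \frac{476}{11065}$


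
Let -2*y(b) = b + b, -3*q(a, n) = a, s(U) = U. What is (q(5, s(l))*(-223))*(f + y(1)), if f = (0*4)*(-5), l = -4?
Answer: -1115/3 ≈ -371.67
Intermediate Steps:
q(a, n) = -a/3
f = 0 (f = 0*(-5) = 0)
y(b) = -b (y(b) = -(b + b)/2 = -b)
(q(5, s(l))*(-223))*(f + y(1)) = (-1/3*5*(-223))*(0 - 1*1) = (-5/3*(-223))*(0 - 1) = (1115/3)*(-1) = -1115/3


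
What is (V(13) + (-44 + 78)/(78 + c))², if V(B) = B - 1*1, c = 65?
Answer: 3062500/20449 ≈ 149.76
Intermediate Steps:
V(B) = -1 + B (V(B) = B - 1 = -1 + B)
(V(13) + (-44 + 78)/(78 + c))² = ((-1 + 13) + (-44 + 78)/(78 + 65))² = (12 + 34/143)² = (1750/143)² = 3062500/20449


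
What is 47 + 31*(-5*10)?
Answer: -1503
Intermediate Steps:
47 + 31*(-5*10) = 47 + 31*(-50) = 47 - 1550 = -1503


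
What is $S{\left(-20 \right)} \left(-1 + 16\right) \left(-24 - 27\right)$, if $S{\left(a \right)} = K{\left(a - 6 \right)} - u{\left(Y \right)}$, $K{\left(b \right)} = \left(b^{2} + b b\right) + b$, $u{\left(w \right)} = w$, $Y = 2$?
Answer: $-1012860$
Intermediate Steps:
$K{\left(b \right)} = b + 2 b^{2}$ ($K{\left(b \right)} = \left(b^{2} + b^{2}\right) + b = 2 b^{2} + b = b + 2 b^{2}$)
$S{\left(a \right)} = -2 + \left(-11 + 2 a\right) \left(-6 + a\right)$ ($S{\left(a \right)} = \left(a - 6\right) \left(1 + 2 \left(a - 6\right)\right) - 2 = \left(-6 + a\right) \left(1 + 2 \left(-6 + a\right)\right) - 2 = \left(-6 + a\right) \left(1 + \left(-12 + 2 a\right)\right) - 2 = \left(-6 + a\right) \left(-11 + 2 a\right) - 2 = \left(-11 + 2 a\right) \left(-6 + a\right) - 2 = -2 + \left(-11 + 2 a\right) \left(-6 + a\right)$)
$S{\left(-20 \right)} \left(-1 + 16\right) \left(-24 - 27\right) = \left(-2 + \left(-11 + 2 \left(-20\right)\right) \left(-6 - 20\right)\right) \left(-1 + 16\right) \left(-24 - 27\right) = \left(-2 + \left(-11 - 40\right) \left(-26\right)\right) 15 \left(-51\right) = \left(-2 - -1326\right) \left(-765\right) = \left(-2 + 1326\right) \left(-765\right) = 1324 \left(-765\right) = -1012860$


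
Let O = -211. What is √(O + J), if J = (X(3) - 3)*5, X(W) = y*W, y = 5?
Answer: I*√151 ≈ 12.288*I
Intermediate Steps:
X(W) = 5*W
J = 60 (J = (5*3 - 3)*5 = (15 - 3)*5 = 12*5 = 60)
√(O + J) = √(-211 + 60) = √(-151) = I*√151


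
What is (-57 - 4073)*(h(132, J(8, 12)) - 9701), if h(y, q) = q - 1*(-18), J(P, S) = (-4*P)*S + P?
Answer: 41543670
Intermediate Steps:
J(P, S) = P - 4*P*S (J(P, S) = -4*P*S + P = P - 4*P*S)
h(y, q) = 18 + q (h(y, q) = q + 18 = 18 + q)
(-57 - 4073)*(h(132, J(8, 12)) - 9701) = (-57 - 4073)*((18 + 8*(1 - 4*12)) - 9701) = -4130*((18 + 8*(1 - 48)) - 9701) = -4130*((18 + 8*(-47)) - 9701) = -4130*((18 - 376) - 9701) = -4130*(-358 - 9701) = -4130*(-10059) = 41543670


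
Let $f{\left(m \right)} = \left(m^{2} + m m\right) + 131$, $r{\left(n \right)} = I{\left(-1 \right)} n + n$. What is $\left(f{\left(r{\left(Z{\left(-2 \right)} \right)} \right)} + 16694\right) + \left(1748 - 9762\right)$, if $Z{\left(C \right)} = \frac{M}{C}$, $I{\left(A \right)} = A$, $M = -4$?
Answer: $8811$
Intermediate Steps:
$Z{\left(C \right)} = - \frac{4}{C}$
$r{\left(n \right)} = 0$ ($r{\left(n \right)} = - n + n = 0$)
$f{\left(m \right)} = 131 + 2 m^{2}$ ($f{\left(m \right)} = \left(m^{2} + m^{2}\right) + 131 = 2 m^{2} + 131 = 131 + 2 m^{2}$)
$\left(f{\left(r{\left(Z{\left(-2 \right)} \right)} \right)} + 16694\right) + \left(1748 - 9762\right) = \left(\left(131 + 2 \cdot 0^{2}\right) + 16694\right) + \left(1748 - 9762\right) = \left(\left(131 + 2 \cdot 0\right) + 16694\right) - 8014 = \left(\left(131 + 0\right) + 16694\right) - 8014 = \left(131 + 16694\right) - 8014 = 16825 - 8014 = 8811$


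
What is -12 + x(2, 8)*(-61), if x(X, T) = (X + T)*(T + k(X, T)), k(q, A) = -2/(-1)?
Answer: -6112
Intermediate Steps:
k(q, A) = 2 (k(q, A) = -2*(-1) = 2)
x(X, T) = (2 + T)*(T + X) (x(X, T) = (X + T)*(T + 2) = (T + X)*(2 + T) = (2 + T)*(T + X))
-12 + x(2, 8)*(-61) = -12 + (8² + 2*8 + 2*2 + 8*2)*(-61) = -12 + (64 + 16 + 4 + 16)*(-61) = -12 + 100*(-61) = -12 - 6100 = -6112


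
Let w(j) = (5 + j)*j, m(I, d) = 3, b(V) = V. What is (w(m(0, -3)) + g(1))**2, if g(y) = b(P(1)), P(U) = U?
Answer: 625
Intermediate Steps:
g(y) = 1
w(j) = j*(5 + j)
(w(m(0, -3)) + g(1))**2 = (3*(5 + 3) + 1)**2 = (3*8 + 1)**2 = (24 + 1)**2 = 25**2 = 625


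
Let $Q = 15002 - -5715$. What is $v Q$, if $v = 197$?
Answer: $4081249$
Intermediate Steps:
$Q = 20717$ ($Q = 15002 + 5715 = 20717$)
$v Q = 197 \cdot 20717 = 4081249$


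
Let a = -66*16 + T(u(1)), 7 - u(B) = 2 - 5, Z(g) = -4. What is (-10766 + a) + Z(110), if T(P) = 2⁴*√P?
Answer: -11826 + 16*√10 ≈ -11775.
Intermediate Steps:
u(B) = 10 (u(B) = 7 - (2 - 5) = 7 - 1*(-3) = 7 + 3 = 10)
T(P) = 16*√P
a = -1056 + 16*√10 (a = -66*16 + 16*√10 = -1056 + 16*√10 ≈ -1005.4)
(-10766 + a) + Z(110) = (-10766 + (-1056 + 16*√10)) - 4 = (-11822 + 16*√10) - 4 = -11826 + 16*√10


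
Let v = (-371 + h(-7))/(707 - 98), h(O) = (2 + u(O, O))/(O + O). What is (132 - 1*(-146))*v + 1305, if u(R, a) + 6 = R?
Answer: 4842778/4263 ≈ 1136.0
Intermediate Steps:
u(R, a) = -6 + R
h(O) = (-4 + O)/(2*O) (h(O) = (2 + (-6 + O))/(O + O) = (-4 + O)/((2*O)) = (-4 + O)*(1/(2*O)) = (-4 + O)/(2*O))
v = -5183/8526 (v = (-371 + (½)*(-4 - 7)/(-7))/(707 - 98) = (-371 + (½)*(-⅐)*(-11))/609 = (-371 + 11/14)*(1/609) = -5183/14*1/609 = -5183/8526 ≈ -0.60791)
(132 - 1*(-146))*v + 1305 = (132 - 1*(-146))*(-5183/8526) + 1305 = (132 + 146)*(-5183/8526) + 1305 = 278*(-5183/8526) + 1305 = -720437/4263 + 1305 = 4842778/4263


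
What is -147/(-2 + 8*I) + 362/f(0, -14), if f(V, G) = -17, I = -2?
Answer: -1339/102 ≈ -13.127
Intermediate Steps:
-147/(-2 + 8*I) + 362/f(0, -14) = -147/(-2 + 8*(-2)) + 362/(-17) = -147/(-2 - 16) + 362*(-1/17) = -147/(-18) - 362/17 = -147*(-1/18) - 362/17 = 49/6 - 362/17 = -1339/102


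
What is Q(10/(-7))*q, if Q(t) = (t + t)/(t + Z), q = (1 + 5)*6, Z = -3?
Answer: 720/31 ≈ 23.226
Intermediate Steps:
q = 36 (q = 6*6 = 36)
Q(t) = 2*t/(-3 + t) (Q(t) = (t + t)/(t - 3) = (2*t)/(-3 + t) = 2*t/(-3 + t))
Q(10/(-7))*q = (2*(10/(-7))/(-3 + 10/(-7)))*36 = (2*(10*(-⅐))/(-3 + 10*(-⅐)))*36 = (2*(-10/7)/(-3 - 10/7))*36 = (2*(-10/7)/(-31/7))*36 = (2*(-10/7)*(-7/31))*36 = (20/31)*36 = 720/31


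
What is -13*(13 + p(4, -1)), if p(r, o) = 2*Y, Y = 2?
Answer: -221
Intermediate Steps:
p(r, o) = 4 (p(r, o) = 2*2 = 4)
-13*(13 + p(4, -1)) = -13*(13 + 4) = -13*17 = -221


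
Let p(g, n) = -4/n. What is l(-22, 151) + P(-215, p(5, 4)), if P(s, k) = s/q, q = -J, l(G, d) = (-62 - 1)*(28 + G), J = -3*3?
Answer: -3617/9 ≈ -401.89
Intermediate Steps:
J = -9
l(G, d) = -1764 - 63*G (l(G, d) = -63*(28 + G) = -1764 - 63*G)
q = 9 (q = -1*(-9) = 9)
P(s, k) = s/9
l(-22, 151) + P(-215, p(5, 4)) = (-1764 - 63*(-22)) + (⅑)*(-215) = (-1764 + 1386) - 215/9 = -378 - 215/9 = -3617/9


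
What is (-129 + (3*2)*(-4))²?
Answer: 23409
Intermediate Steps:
(-129 + (3*2)*(-4))² = (-129 + 6*(-4))² = (-129 - 24)² = (-153)² = 23409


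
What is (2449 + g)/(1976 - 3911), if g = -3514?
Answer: 71/129 ≈ 0.55039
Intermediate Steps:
(2449 + g)/(1976 - 3911) = (2449 - 3514)/(1976 - 3911) = -1065/(-1935) = -1065*(-1/1935) = 71/129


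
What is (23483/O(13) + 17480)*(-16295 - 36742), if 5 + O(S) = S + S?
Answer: -6904763277/7 ≈ -9.8639e+8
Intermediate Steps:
O(S) = -5 + 2*S (O(S) = -5 + (S + S) = -5 + 2*S)
(23483/O(13) + 17480)*(-16295 - 36742) = (23483/(-5 + 2*13) + 17480)*(-16295 - 36742) = (23483/(-5 + 26) + 17480)*(-53037) = (23483/21 + 17480)*(-53037) = (390563/21)*(-53037) = -6904763277/7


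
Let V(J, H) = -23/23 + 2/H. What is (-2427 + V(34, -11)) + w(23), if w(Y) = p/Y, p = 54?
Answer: -613736/253 ≈ -2425.8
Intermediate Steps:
V(J, H) = -1 + 2/H (V(J, H) = -23*1/23 + 2/H = -1 + 2/H)
w(Y) = 54/Y
(-2427 + V(34, -11)) + w(23) = (-2427 + (2 - 1*(-11))/(-11)) + 54/23 = (-2427 - (2 + 11)/11) + 54*(1/23) = (-2427 - 1/11*13) + 54/23 = (-2427 - 13/11) + 54/23 = -26710/11 + 54/23 = -613736/253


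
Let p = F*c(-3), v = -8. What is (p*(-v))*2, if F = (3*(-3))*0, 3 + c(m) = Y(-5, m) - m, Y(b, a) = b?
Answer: 0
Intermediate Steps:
c(m) = -8 - m (c(m) = -3 + (-5 - m) = -8 - m)
F = 0 (F = -9*0 = 0)
p = 0 (p = 0*(-8 - 1*(-3)) = 0*(-8 + 3) = 0*(-5) = 0)
(p*(-v))*2 = (0*(-1*(-8)))*2 = (0*8)*2 = 0*2 = 0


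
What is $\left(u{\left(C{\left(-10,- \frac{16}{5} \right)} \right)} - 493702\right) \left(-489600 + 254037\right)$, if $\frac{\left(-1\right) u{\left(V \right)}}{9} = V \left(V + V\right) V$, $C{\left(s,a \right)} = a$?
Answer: $\frac{14519872939386}{125} \approx 1.1616 \cdot 10^{11}$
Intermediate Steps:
$u{\left(V \right)} = - 18 V^{3}$ ($u{\left(V \right)} = - 9 V \left(V + V\right) V = - 9 V 2 V V = - 9 \cdot 2 V^{2} V = - 9 \cdot 2 V^{3} = - 18 V^{3}$)
$\left(u{\left(C{\left(-10,- \frac{16}{5} \right)} \right)} - 493702\right) \left(-489600 + 254037\right) = \left(- 18 \left(- \frac{16}{5}\right)^{3} - 493702\right) \left(-489600 + 254037\right) = \left(- 18 \left(\left(-16\right) \frac{1}{5}\right)^{3} - 493702\right) \left(-235563\right) = \left(- 18 \left(- \frac{16}{5}\right)^{3} - 493702\right) \left(-235563\right) = \left(\left(-18\right) \left(- \frac{4096}{125}\right) - 493702\right) \left(-235563\right) = \left(\frac{73728}{125} - 493702\right) \left(-235563\right) = \left(- \frac{61639022}{125}\right) \left(-235563\right) = \frac{14519872939386}{125}$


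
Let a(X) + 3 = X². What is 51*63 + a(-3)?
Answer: 3219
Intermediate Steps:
a(X) = -3 + X²
51*63 + a(-3) = 51*63 + (-3 + (-3)²) = 3213 + (-3 + 9) = 3213 + 6 = 3219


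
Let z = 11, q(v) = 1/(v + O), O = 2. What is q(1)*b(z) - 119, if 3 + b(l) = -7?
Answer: -367/3 ≈ -122.33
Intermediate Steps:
q(v) = 1/(2 + v) (q(v) = 1/(v + 2) = 1/(2 + v))
b(l) = -10 (b(l) = -3 - 7 = -10)
q(1)*b(z) - 119 = -10/(2 + 1) - 119 = -10/3 - 119 = -367/3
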